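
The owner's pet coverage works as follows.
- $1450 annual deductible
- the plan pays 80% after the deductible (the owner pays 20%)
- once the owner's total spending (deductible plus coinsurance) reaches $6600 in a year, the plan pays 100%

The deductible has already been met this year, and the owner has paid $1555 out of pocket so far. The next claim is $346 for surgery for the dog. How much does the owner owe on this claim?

$69.20

With the deductible met, the entire $346 is subject to coinsurance.
Owner's 20% share of $346 is $69.20.
Cumulative spending $1555 + $69.20 = $1624.20 stays under the $6600 maximum.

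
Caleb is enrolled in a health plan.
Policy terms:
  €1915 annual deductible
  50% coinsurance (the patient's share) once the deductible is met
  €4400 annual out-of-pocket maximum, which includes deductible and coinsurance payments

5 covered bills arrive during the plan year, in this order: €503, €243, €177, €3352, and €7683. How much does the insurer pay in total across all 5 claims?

Bill 1, €503: fully absorbed by the deductible. Patient pays €503; OOP now €503. Insurer: €503 − €503 = €0.
Bill 2, €243: fully absorbed by the deductible. Patient owes €243 (running OOP €746). Plan pays €243 − €243 = €0.
Bill 3, €177: all of it applies to the deductible. Patient pays €177; OOP now €923. Plan pays €177 − €177 = €0.
Bill 4, €3352: €992 finishes the deductible; €2360 goes to coinsurance; 50% of €2360 = €1180. Patient pays €2172; OOP now €3095. Plan pays €3352 − €2172 = €1180.
Bill 5, €7683: 50% coinsurance on €7683 = €3841.50. Adding that to €3095 gives €6936.50, past the €4400 cap; patient pays only €4400 − €3095 = €1305. Plan pays €7683 − €1305 = €6378.
Insurer total = bills − patient's total = €11958 − €4400 = €7558.

€7558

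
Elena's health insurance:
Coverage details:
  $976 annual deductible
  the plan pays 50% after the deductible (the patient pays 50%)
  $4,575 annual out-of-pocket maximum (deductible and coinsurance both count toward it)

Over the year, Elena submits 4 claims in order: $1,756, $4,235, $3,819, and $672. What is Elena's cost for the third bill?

#1 ($1,756): deductible takes $976, $780 remains; 50% of $780 = $390. Patient pays $1,366; OOP now $1,366.
#2 ($4,235): 50% coinsurance on $4,235 = $2,117.50. Patient pays $2,117.50; OOP now $3,483.50.
#3 ($3,819): deductible met; 50% of $3,819 = $1,909.50. That would push OOP to $5,393, over the $4,575 cap, so patient pays $4,575 − $3,483.50 = $1,091.50.

$1,091.50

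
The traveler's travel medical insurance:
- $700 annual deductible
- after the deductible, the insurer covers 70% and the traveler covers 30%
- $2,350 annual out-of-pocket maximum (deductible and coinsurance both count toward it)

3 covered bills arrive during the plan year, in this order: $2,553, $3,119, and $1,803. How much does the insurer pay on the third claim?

$1,644.60

Claim 1 ($2,553): $700 finishes the deductible; $1,853 goes to coinsurance; 30% of $1,853 = $555.90. Traveler pays $1,255.90; OOP now $1,255.90. Insurer: $2,553 − $1,255.90 = $1,297.10.
Claim 2 ($3,119): deductible met; 30% of $3,119 = $935.70. Traveler owes $935.70 (running OOP $2,191.60). Plan pays $3,119 − $935.70 = $2,183.30.
Claim 3 ($1,803): 30% coinsurance on $1,803 = $540.90. Adding that to $2,191.60 gives $2,732.50, past the $2,350 cap; traveler pays only $2,350 − $2,191.60 = $158.40. Insurer: $1,803 − $158.40 = $1,644.60.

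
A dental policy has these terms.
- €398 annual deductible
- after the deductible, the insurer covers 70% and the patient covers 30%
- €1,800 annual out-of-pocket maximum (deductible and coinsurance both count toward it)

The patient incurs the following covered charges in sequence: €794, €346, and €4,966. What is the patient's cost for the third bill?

Claim 1 — €794: €398 to deductible, leaving €396; 30% of €396 = €118.80. Cost to patient: €516.80. OOP to date €516.80.
Claim 2 — €346: deductible already satisfied, so patient's share is 30% × €346 = €103.80. Cost to patient: €103.80. OOP to date €620.60.
Claim 3 — €4,966: deductible met; 30% of €4,966 = €1,489.80. That would push OOP to €2,110.40, over the €1,800 cap, so patient pays €1,800 − €620.60 = €1,179.40.

€1,179.40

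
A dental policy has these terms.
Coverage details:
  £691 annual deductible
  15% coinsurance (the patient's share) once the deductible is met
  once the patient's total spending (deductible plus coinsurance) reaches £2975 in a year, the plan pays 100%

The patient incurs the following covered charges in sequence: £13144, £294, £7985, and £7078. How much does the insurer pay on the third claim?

Bill 1, £13144: £691 finishes the deductible; £12453 goes to coinsurance; coinsurance £12453 × 15% = £1867.95. Cost to patient: £2558.95. OOP to date £2558.95. Plan pays £13144 − £2558.95 = £10585.05.
Bill 2, £294: deductible met; 15% of £294 = £44.10. Patient owes £44.10 (running OOP £2603.05). Plan pays £294 − £44.10 = £249.90.
Bill 3, £7985: 15% coinsurance on £7985 = £1197.75. OOP would hit £3800.80 > £2975, so the cap limits the patient to £2975 − £2603.05 = £371.95. Insurer: £7985 − £371.95 = £7613.05.

£7613.05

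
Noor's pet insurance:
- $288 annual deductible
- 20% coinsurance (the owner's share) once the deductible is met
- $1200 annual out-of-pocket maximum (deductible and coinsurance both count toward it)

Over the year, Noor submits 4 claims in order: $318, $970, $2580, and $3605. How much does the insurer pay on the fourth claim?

$3409

#1 ($318): $288 finishes the deductible; $30 goes to coinsurance; 20% of $30 = $6. Owner owes $294 (running OOP $294). Plan pays $318 − $294 = $24.
#2 ($970): 20% coinsurance on $970 = $194. Owner owes $194 (running OOP $488). Insurer: $970 − $194 = $776.
#3 ($2580): deductible already satisfied, so owner's share is 20% × $2580 = $516. Cost to owner: $516. OOP to date $1004. Plan pays $2580 − $516 = $2064.
#4 ($3605): 20% coinsurance on $3605 = $721. OOP would hit $1725 > $1200, so the cap limits the owner to $1200 − $1004 = $196. Plan pays $3605 − $196 = $3409.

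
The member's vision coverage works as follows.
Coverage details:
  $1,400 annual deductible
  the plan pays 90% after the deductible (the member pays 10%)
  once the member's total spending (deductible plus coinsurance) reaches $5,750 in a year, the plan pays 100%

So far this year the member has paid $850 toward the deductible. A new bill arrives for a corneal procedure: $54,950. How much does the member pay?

Remaining deductible: $1,400 − $850 = $550.
The remaining $54,400 (= $54,950 − $550) moves to coinsurance.
Member's 10% share of $54,400 is $5,440.
Member responsibility before any cap: $550 + $5,440 = $5,990.
That would bring total out-of-pocket to $6,840, past the $5,750 cap. The member is capped at $5,750 − $850 = $4,900 on this claim.

$4,900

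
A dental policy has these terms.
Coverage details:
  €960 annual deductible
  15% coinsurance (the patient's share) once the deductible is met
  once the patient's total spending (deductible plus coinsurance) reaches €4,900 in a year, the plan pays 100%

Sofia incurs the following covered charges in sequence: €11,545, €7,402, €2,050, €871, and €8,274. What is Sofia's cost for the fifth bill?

#1 (€11,545): deductible takes €960, €10,585 remains; coinsurance €10,585 × 15% = €1,587.75. Patient pays €2,547.75; OOP now €2,547.75.
#2 (€7,402): 15% coinsurance on €7,402 = €1,110.30. Patient pays €1,110.30; OOP now €3,658.05.
#3 (€2,050): deductible already satisfied, so patient's share is 15% × €2,050 = €307.50. Patient owes €307.50 (running OOP €3,965.55).
#4 (€871): deductible met; 15% of €871 = €130.65. Patient owes €130.65 (running OOP €4,096.20).
#5 (€8,274): 15% coinsurance on €8,274 = €1,241.10. That would push OOP to €5,337.30, over the €4,900 cap, so patient pays €4,900 − €4,096.20 = €803.80.

€803.80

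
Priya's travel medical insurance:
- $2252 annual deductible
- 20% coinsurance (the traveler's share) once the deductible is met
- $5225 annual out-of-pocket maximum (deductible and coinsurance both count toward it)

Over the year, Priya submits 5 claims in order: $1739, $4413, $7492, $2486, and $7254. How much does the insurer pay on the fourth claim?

Claim 1 — $1739: fully absorbed by the deductible. Traveler owes $1739 (running OOP $1739). Insurer: $1739 − $1739 = $0.
Claim 2 — $4413: $513 finishes the deductible; $3900 goes to coinsurance; 20% of $3900 = $780. Cost to traveler: $1293. OOP to date $3032. Insurer: $4413 − $1293 = $3120.
Claim 3 — $7492: deductible met; 20% of $7492 = $1498.40. Cost to traveler: $1498.40. OOP to date $4530.40. Insurer: $7492 − $1498.40 = $5993.60.
Claim 4 — $2486: deductible already satisfied, so traveler's share is 20% × $2486 = $497.20. Cost to traveler: $497.20. OOP to date $5027.60. Insurer: $2486 − $497.20 = $1988.80.

$1988.80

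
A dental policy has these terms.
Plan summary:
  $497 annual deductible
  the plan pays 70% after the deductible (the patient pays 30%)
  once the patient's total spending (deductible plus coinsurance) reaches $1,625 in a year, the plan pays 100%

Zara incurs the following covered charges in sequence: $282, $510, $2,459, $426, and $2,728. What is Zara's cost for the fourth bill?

Bill 1, $282: all of it applies to the deductible. Cost to patient: $282. OOP to date $282.
Bill 2, $510: $215 finishes the deductible; $295 goes to coinsurance; patient's 30% is $88.50. Patient pays $303.50; OOP now $585.50.
Bill 3, $2,459: deductible met; 30% of $2,459 = $737.70. Patient owes $737.70 (running OOP $1,323.20).
Bill 4, $426: deductible already satisfied, so patient's share is 30% × $426 = $127.80. Patient owes $127.80 (running OOP $1,451).

$127.80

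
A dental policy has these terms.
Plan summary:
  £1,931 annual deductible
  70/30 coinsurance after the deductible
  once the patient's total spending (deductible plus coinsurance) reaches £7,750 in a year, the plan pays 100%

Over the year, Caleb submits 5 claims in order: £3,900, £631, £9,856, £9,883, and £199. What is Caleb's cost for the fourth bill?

£2,082.20

Claim 1 (£3,900): deductible takes £1,931, £1,969 remains; coinsurance £1,969 × 30% = £590.70. Cost to patient: £2,521.70. OOP to date £2,521.70.
Claim 2 (£631): deductible already satisfied, so patient's share is 30% × £631 = £189.30. Patient owes £189.30 (running OOP £2,711).
Claim 3 (£9,856): 30% coinsurance on £9,856 = £2,956.80. Patient pays £2,956.80; OOP now £5,667.80.
Claim 4 (£9,883): 30% coinsurance on £9,883 = £2,964.90. That would push OOP to £8,632.70, over the £7,750 cap, so patient pays £7,750 − £5,667.80 = £2,082.20.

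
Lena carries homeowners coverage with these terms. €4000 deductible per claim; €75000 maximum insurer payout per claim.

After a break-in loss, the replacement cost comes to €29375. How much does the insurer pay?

After the deductible, €29375 − €4000 = €25375 remains.
€25375 ≤ €75000, so the limit doesn't bind; insurer pays €25375.

€25375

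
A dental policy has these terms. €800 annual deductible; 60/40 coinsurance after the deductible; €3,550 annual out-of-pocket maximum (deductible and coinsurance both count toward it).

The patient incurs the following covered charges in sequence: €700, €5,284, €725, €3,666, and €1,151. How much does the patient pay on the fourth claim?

Bill 1, €700: all of it applies to the deductible. Cost to patient: €700. OOP to date €700.
Bill 2, €5,284: deductible takes €100, €5,184 remains; 40% of €5,184 = €2,073.60. Patient pays €2,173.60; OOP now €2,873.60.
Bill 3, €725: deductible already satisfied, so patient's share is 40% × €725 = €290. Cost to patient: €290. OOP to date €3,163.60.
Bill 4, €3,666: deductible met; 40% of €3,666 = €1,466.40. OOP would hit €4,630 > €3,550, so the cap limits the patient to €3,550 − €3,163.60 = €386.40.

€386.40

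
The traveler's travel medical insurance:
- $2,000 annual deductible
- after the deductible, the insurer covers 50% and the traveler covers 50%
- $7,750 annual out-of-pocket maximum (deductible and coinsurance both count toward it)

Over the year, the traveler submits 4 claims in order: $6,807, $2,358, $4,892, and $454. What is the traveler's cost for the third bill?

#1 ($6,807): deductible takes $2,000, $4,807 remains; coinsurance $4,807 × 50% = $2,403.50. Traveler pays $4,403.50; OOP now $4,403.50.
#2 ($2,358): deductible already satisfied, so traveler's share is 50% × $2,358 = $1,179. Traveler owes $1,179 (running OOP $5,582.50).
#3 ($4,892): 50% coinsurance on $4,892 = $2,446. That would push OOP to $8,028.50, over the $7,750 cap, so traveler pays $7,750 − $5,582.50 = $2,167.50.

$2,167.50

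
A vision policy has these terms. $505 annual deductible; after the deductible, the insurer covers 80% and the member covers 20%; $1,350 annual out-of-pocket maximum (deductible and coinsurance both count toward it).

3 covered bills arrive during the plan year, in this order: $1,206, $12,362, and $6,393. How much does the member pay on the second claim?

$704.80

#1 ($1,206): $505 to deductible, leaving $701; coinsurance $701 × 20% = $140.20. Member owes $645.20 (running OOP $645.20).
#2 ($12,362): deductible met; 20% of $12,362 = $2,472.40. OOP would hit $3,117.60 > $1,350, so the cap limits the member to $1,350 − $645.20 = $704.80.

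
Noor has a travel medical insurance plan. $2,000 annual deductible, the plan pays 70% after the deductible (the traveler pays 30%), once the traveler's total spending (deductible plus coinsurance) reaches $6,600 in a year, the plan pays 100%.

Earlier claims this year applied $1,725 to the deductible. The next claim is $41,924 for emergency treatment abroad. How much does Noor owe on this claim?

Remaining deductible: $2,000 − $1,725 = $275.
That leaves $41,924 − $275 = $41,649 for coinsurance.
Coinsurance: $41,649 × 30% = $12,494.70.
Traveler responsibility before any cap: $275 + $12,494.70 = $12,769.70.
Adding $12,769.70 to the $1,725 already spent would give $14,494.70, which exceeds the $6,600 cap; the traveler pays just $6,600 − $1,725 = $4,875.

$4,875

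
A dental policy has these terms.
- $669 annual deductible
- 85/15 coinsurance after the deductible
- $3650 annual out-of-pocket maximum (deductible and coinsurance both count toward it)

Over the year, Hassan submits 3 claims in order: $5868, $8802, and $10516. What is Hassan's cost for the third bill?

$880.85

Claim 1 ($5868): deductible takes $669, $5199 remains; coinsurance $5199 × 15% = $779.85. Patient owes $1448.85 (running OOP $1448.85).
Claim 2 ($8802): deductible already satisfied, so patient's share is 15% × $8802 = $1320.30. Cost to patient: $1320.30. OOP to date $2769.15.
Claim 3 ($10516): deductible already satisfied, so patient's share is 15% × $10516 = $1577.40. OOP would hit $4346.55 > $3650, so the cap limits the patient to $3650 − $2769.15 = $880.85.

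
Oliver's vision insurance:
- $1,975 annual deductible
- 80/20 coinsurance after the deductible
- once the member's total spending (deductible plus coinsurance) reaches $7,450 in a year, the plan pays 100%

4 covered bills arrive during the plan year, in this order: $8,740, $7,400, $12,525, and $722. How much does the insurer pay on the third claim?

Bill 1, $8,740: $1,975 to deductible, leaving $6,765; member's 20% is $1,353. Member pays $3,328; OOP now $3,328. Insurer: $8,740 − $3,328 = $5,412.
Bill 2, $7,400: deductible met; 20% of $7,400 = $1,480. Member owes $1,480 (running OOP $4,808). Insurer: $7,400 − $1,480 = $5,920.
Bill 3, $12,525: deductible met; 20% of $12,525 = $2,505. Member owes $2,505 (running OOP $7,313). Insurer: $12,525 − $2,505 = $10,020.

$10,020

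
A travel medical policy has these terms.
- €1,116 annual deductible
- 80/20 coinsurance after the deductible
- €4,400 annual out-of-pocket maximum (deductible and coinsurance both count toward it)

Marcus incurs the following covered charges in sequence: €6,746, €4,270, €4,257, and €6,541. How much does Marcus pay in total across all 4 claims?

#1 (€6,746): €1,116 finishes the deductible; €5,630 goes to coinsurance; coinsurance €5,630 × 20% = €1,126. Cost to traveler: €2,242. OOP to date €2,242.
#2 (€4,270): deductible already satisfied, so traveler's share is 20% × €4,270 = €854. Traveler owes €854 (running OOP €3,096).
#3 (€4,257): deductible already satisfied, so traveler's share is 20% × €4,257 = €851.40. Cost to traveler: €851.40. OOP to date €3,947.40.
#4 (€6,541): 20% coinsurance on €6,541 = €1,308.20. That would push OOP to €5,255.60, over the €4,400 cap, so traveler pays €4,400 − €3,947.40 = €452.60.
Summing the traveler's payments: €2,242 + €854 + €851.40 + €452.60 = €4,400.

€4,400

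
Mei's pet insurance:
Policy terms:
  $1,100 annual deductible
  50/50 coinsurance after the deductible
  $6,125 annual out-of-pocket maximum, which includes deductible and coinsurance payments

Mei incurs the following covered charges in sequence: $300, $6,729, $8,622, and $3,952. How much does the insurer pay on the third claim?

Bill 1, $300: entire amount goes to the deductible. Cost to owner: $300. OOP to date $300. Plan pays $300 − $300 = $0.
Bill 2, $6,729: $800 finishes the deductible; $5,929 goes to coinsurance; 50% of $5,929 = $2,964.50. Owner pays $3,764.50; OOP now $4,064.50. Insurer: $6,729 − $3,764.50 = $2,964.50.
Bill 3, $8,622: 50% coinsurance on $8,622 = $4,311. That would push OOP to $8,375.50, over the $6,125 cap, so owner pays $6,125 − $4,064.50 = $2,060.50. Insurer: $8,622 − $2,060.50 = $6,561.50.

$6,561.50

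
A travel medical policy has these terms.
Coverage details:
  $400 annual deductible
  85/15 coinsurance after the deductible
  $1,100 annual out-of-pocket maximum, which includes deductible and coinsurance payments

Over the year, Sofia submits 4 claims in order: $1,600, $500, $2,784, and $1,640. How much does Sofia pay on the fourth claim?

#1 ($1,600): $400 to deductible, leaving $1,200; traveler's 15% is $180. Cost to traveler: $580. OOP to date $580.
#2 ($500): 15% coinsurance on $500 = $75. Traveler owes $75 (running OOP $655).
#3 ($2,784): deductible met; 15% of $2,784 = $417.60. Cost to traveler: $417.60. OOP to date $1,072.60.
#4 ($1,640): 15% coinsurance on $1,640 = $246. Adding that to $1,072.60 gives $1,318.60, past the $1,100 cap; traveler pays only $1,100 − $1,072.60 = $27.40.

$27.40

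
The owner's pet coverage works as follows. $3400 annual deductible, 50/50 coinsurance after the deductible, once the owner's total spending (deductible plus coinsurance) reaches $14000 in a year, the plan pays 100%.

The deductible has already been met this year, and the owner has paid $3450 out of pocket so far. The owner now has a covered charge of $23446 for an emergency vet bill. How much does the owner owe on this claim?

$10550

The deductible is already satisfied, so the full bill goes to coinsurance.
Coinsurance: $23446 × 50% = $11723.
Adding $11723 to the $3450 already spent would give $15173, which exceeds the $14000 cap; the owner pays just $14000 − $3450 = $10550.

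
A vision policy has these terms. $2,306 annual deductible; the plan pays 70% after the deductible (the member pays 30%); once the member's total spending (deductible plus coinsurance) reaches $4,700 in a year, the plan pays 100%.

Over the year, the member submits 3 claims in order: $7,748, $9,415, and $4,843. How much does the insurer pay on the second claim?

Claim 1 — $7,748: $2,306 finishes the deductible; $5,442 goes to coinsurance; member's 30% is $1,632.60. Cost to member: $3,938.60. OOP to date $3,938.60. Insurer: $7,748 − $3,938.60 = $3,809.40.
Claim 2 — $9,415: deductible already satisfied, so member's share is 30% × $9,415 = $2,824.50. Adding that to $3,938.60 gives $6,763.10, past the $4,700 cap; member pays only $4,700 − $3,938.60 = $761.40. Insurer: $9,415 − $761.40 = $8,653.60.

$8,653.60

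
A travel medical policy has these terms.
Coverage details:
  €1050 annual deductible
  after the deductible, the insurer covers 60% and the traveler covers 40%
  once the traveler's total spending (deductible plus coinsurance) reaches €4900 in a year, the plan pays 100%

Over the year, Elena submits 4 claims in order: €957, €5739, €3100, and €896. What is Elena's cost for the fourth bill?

€351.60

#1 (€957): fully absorbed by the deductible. Traveler pays €957; OOP now €957.
#2 (€5739): €93 finishes the deductible; €5646 goes to coinsurance; traveler's 40% is €2258.40. Traveler pays €2351.40; OOP now €3308.40.
#3 (€3100): deductible met; 40% of €3100 = €1240. Traveler pays €1240; OOP now €4548.40.
#4 (€896): deductible met; 40% of €896 = €358.40. That would push OOP to €4906.80, over the €4900 cap, so traveler pays €4900 − €4548.40 = €351.60.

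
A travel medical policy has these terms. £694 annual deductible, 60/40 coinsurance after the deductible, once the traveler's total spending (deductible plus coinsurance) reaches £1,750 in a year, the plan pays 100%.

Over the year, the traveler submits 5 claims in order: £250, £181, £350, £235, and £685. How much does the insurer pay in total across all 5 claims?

#1 (£250): entire amount goes to the deductible. Cost to traveler: £250. OOP to date £250. Insurer: £250 − £250 = £0.
#2 (£181): all of it applies to the deductible. Traveler owes £181 (running OOP £431). Insurer: £181 − £181 = £0.
#3 (£350): deductible takes £263, £87 remains; traveler's 40% is £34.80. Cost to traveler: £297.80. OOP to date £728.80. Insurer: £350 − £297.80 = £52.20.
#4 (£235): deductible met; 40% of £235 = £94. Traveler pays £94; OOP now £822.80. Insurer: £235 − £94 = £141.
#5 (£685): 40% coinsurance on £685 = £274. Traveler owes £274 (running OOP £1,096.80). Insurer: £685 − £274 = £411.
Insurer total = bills − traveler's total = £1,701 − £1,096.80 = £604.20.

£604.20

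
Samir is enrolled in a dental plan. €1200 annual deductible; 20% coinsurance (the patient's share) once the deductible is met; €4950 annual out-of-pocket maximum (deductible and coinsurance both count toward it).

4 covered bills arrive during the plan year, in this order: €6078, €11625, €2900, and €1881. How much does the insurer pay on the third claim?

Claim 1 (€6078): €1200 to deductible, leaving €4878; coinsurance €4878 × 20% = €975.60. Patient owes €2175.60 (running OOP €2175.60). Plan pays €6078 − €2175.60 = €3902.40.
Claim 2 (€11625): deductible already satisfied, so patient's share is 20% × €11625 = €2325. Cost to patient: €2325. OOP to date €4500.60. Insurer: €11625 − €2325 = €9300.
Claim 3 (€2900): deductible already satisfied, so patient's share is 20% × €2900 = €580. OOP would hit €5080.60 > €4950, so the cap limits the patient to €4950 − €4500.60 = €449.40. Insurer: €2900 − €449.40 = €2450.60.

€2450.60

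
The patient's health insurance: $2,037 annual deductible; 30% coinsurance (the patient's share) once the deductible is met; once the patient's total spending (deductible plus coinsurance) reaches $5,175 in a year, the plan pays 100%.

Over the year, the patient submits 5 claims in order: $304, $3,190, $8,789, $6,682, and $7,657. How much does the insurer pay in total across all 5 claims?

$21,447

Claim 1 ($304): all of it applies to the deductible. Cost to patient: $304. OOP to date $304. Insurer: $304 − $304 = $0.
Claim 2 ($3,190): $1,733 to deductible, leaving $1,457; 30% of $1,457 = $437.10. Cost to patient: $2,170.10. OOP to date $2,474.10. Insurer: $3,190 − $2,170.10 = $1,019.90.
Claim 3 ($8,789): deductible met; 30% of $8,789 = $2,636.70. Cost to patient: $2,636.70. OOP to date $5,110.80. Plan pays $8,789 − $2,636.70 = $6,152.30.
Claim 4 ($6,682): 30% coinsurance on $6,682 = $2,004.60. That would push OOP to $7,115.40, over the $5,175 cap, so patient pays $5,175 − $5,110.80 = $64.20. Insurer: $6,682 − $64.20 = $6,617.80.
Claim 5 ($7,657): deductible already satisfied, so patient's share is 30% × $7,657 = $2,297.10. Adding that to $5,175 gives $7,472.10, past the $5,175 cap; patient pays only $5,175 − $5,175 = $0. Insurer: $7,657 − $0 = $7,657.
Insurer total = bills − patient's total = $26,622 − $5,175 = $21,447.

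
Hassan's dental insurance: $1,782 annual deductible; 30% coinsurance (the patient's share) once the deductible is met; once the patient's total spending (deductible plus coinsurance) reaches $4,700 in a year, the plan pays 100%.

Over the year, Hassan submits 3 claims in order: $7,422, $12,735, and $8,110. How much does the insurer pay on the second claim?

$11,509

Bill 1, $7,422: deductible takes $1,782, $5,640 remains; coinsurance $5,640 × 30% = $1,692. Patient owes $3,474 (running OOP $3,474). Insurer: $7,422 − $3,474 = $3,948.
Bill 2, $12,735: deductible already satisfied, so patient's share is 30% × $12,735 = $3,820.50. Adding that to $3,474 gives $7,294.50, past the $4,700 cap; patient pays only $4,700 − $3,474 = $1,226. Insurer: $12,735 − $1,226 = $11,509.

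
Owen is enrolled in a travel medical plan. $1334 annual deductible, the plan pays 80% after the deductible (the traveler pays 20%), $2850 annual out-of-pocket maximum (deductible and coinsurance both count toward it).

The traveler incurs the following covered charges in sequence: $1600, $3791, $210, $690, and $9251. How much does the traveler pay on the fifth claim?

#1 ($1600): deductible takes $1334, $266 remains; traveler's 20% is $53.20. Cost to traveler: $1387.20. OOP to date $1387.20.
#2 ($3791): deductible already satisfied, so traveler's share is 20% × $3791 = $758.20. Cost to traveler: $758.20. OOP to date $2145.40.
#3 ($210): 20% coinsurance on $210 = $42. Traveler owes $42 (running OOP $2187.40).
#4 ($690): deductible met; 20% of $690 = $138. Traveler pays $138; OOP now $2325.40.
#5 ($9251): deductible met; 20% of $9251 = $1850.20. Adding that to $2325.40 gives $4175.60, past the $2850 cap; traveler pays only $2850 − $2325.40 = $524.60.

$524.60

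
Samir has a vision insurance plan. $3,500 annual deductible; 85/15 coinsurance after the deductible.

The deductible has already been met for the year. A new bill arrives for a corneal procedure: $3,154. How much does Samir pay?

$473.10

The deductible is already satisfied, so the full bill goes to coinsurance.
15% of $3,154 = $473.10 falls to the member.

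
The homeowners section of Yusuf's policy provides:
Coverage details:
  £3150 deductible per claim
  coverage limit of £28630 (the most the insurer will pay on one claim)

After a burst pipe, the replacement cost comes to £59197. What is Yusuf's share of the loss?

Subtract the deductible: £59197 − £3150 = £56047.
£56047 exceeds the £28630 limit, so the insurer pays the limit: £28630.
Homeowner's share is the uncovered remainder: £59197 − £28630 = £30567.

£30567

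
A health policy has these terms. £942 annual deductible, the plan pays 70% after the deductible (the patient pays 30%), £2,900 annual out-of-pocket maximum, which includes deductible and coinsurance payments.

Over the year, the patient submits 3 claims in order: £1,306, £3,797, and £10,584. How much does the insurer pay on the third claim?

£9,874.30

Bill 1, £1,306: £942 to deductible, leaving £364; 30% of £364 = £109.20. Cost to patient: £1,051.20. OOP to date £1,051.20. Plan pays £1,306 − £1,051.20 = £254.80.
Bill 2, £3,797: 30% coinsurance on £3,797 = £1,139.10. Cost to patient: £1,139.10. OOP to date £2,190.30. Plan pays £3,797 − £1,139.10 = £2,657.90.
Bill 3, £10,584: deductible met; 30% of £10,584 = £3,175.20. Adding that to £2,190.30 gives £5,365.50, past the £2,900 cap; patient pays only £2,900 − £2,190.30 = £709.70. Plan pays £10,584 − £709.70 = £9,874.30.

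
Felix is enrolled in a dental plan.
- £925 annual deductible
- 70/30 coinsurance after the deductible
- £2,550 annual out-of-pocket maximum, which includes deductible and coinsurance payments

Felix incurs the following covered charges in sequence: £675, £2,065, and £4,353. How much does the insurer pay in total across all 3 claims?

Bill 1, £675: entire amount goes to the deductible. Patient pays £675; OOP now £675. Insurer: £675 − £675 = £0.
Bill 2, £2,065: deductible takes £250, £1,815 remains; coinsurance £1,815 × 30% = £544.50. Cost to patient: £794.50. OOP to date £1,469.50. Plan pays £2,065 − £794.50 = £1,270.50.
Bill 3, £4,353: 30% coinsurance on £4,353 = £1,305.90. Adding that to £1,469.50 gives £2,775.40, past the £2,550 cap; patient pays only £2,550 − £1,469.50 = £1,080.50. Insurer: £4,353 − £1,080.50 = £3,272.50.
Insurer total: £0 + £1,270.50 + £3,272.50 = £4,543.

£4,543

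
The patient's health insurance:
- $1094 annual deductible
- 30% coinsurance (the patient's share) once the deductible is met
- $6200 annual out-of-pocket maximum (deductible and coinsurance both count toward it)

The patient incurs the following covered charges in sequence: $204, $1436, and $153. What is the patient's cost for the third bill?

Claim 1 — $204: all of it applies to the deductible. Cost to patient: $204. OOP to date $204.
Claim 2 — $1436: $890 to deductible, leaving $546; coinsurance $546 × 30% = $163.80. Cost to patient: $1053.80. OOP to date $1257.80.
Claim 3 — $153: deductible already satisfied, so patient's share is 30% × $153 = $45.90. Patient pays $45.90; OOP now $1303.70.

$45.90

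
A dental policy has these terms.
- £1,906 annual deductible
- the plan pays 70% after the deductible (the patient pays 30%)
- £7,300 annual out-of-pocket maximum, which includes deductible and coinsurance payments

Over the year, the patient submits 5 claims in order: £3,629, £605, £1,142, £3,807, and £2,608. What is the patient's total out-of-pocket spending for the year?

£4,871.50

Claim 1 (£3,629): deductible takes £1,906, £1,723 remains; 30% of £1,723 = £516.90. Patient owes £2,422.90 (running OOP £2,422.90).
Claim 2 (£605): deductible met; 30% of £605 = £181.50. Patient owes £181.50 (running OOP £2,604.40).
Claim 3 (£1,142): deductible met; 30% of £1,142 = £342.60. Cost to patient: £342.60. OOP to date £2,947.
Claim 4 (£3,807): deductible met; 30% of £3,807 = £1,142.10. Cost to patient: £1,142.10. OOP to date £4,089.10.
Claim 5 (£2,608): deductible met; 30% of £2,608 = £782.40. Cost to patient: £782.40. OOP to date £4,871.50.
Total paid by the patient: £2,422.90 + £181.50 + £342.60 + £1,142.10 + £782.40 = £4,871.50.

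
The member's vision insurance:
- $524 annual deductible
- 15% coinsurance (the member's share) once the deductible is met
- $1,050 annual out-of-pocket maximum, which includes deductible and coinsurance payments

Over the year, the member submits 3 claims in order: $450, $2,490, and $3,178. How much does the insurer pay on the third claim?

$3,014.40

Claim 1 ($450): fully absorbed by the deductible. Member pays $450; OOP now $450. Plan pays $450 − $450 = $0.
Claim 2 ($2,490): $74 finishes the deductible; $2,416 goes to coinsurance; member's 15% is $362.40. Cost to member: $436.40. OOP to date $886.40. Plan pays $2,490 − $436.40 = $2,053.60.
Claim 3 ($3,178): deductible already satisfied, so member's share is 15% × $3,178 = $476.70. That would push OOP to $1,363.10, over the $1,050 cap, so member pays $1,050 − $886.40 = $163.60. Insurer: $3,178 − $163.60 = $3,014.40.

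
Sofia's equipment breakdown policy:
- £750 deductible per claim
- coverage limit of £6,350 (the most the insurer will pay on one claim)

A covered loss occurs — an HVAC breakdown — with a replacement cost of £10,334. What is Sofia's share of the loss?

£3,984

After the deductible, £10,334 − £750 = £9,584 remains.
£9,584 exceeds the £6,350 limit, so the insurer pays the limit: £6,350.
The business owner bears the rest of the original loss: £10,334 − £6,350 = £3,984.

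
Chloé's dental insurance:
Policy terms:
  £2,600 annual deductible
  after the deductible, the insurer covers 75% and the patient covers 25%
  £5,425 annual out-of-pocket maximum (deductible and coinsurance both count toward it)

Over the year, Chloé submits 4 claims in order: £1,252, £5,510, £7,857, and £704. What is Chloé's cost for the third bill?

£1,784.50

#1 (£1,252): entire amount goes to the deductible. Patient pays £1,252; OOP now £1,252.
#2 (£5,510): deductible takes £1,348, £4,162 remains; coinsurance £4,162 × 25% = £1,040.50. Cost to patient: £2,388.50. OOP to date £3,640.50.
#3 (£7,857): deductible met; 25% of £7,857 = £1,964.25. Adding that to £3,640.50 gives £5,604.75, past the £5,425 cap; patient pays only £5,425 − £3,640.50 = £1,784.50.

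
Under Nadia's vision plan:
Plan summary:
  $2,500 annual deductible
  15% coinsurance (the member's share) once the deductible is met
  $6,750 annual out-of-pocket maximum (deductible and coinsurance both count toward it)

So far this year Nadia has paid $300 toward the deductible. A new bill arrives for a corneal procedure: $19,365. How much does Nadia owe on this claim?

$4,774.75

$300 of the $2,500 deductible is already met, leaving $2,200.
That leaves $19,365 − $2,200 = $17,165 for coinsurance.
Coinsurance: $17,165 × 15% = $2,574.75.
So the member owes $2,200 + $2,574.75 = $4,774.75 before any cap.
Total out-of-pocket so far would be $300 + $4,774.75 = $5,074.75, below the $6,750 cap — no reduction.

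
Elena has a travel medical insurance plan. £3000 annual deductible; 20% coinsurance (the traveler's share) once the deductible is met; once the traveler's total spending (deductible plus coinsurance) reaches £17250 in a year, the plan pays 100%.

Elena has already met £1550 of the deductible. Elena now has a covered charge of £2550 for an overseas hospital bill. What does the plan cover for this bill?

£1550 of the £3000 deductible is already met, leaving £1450.
After the £1450 deductible portion, £2550 − £1450 = £1100 is subject to coinsurance.
Coinsurance: £1100 × 20% = £220.
Traveler responsibility before any cap: £1450 + £220 = £1670.
Total out-of-pocket so far would be £1550 + £1670 = £3220, below the £17250 cap — no reduction.
The plan picks up £2550 − £1670 = £880.

£880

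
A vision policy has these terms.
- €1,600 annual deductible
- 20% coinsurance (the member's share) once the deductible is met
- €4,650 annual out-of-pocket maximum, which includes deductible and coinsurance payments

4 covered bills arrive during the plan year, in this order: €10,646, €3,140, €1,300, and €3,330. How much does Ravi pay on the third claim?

€260

Claim 1 — €10,646: deductible takes €1,600, €9,046 remains; coinsurance €9,046 × 20% = €1,809.20. Member owes €3,409.20 (running OOP €3,409.20).
Claim 2 — €3,140: deductible met; 20% of €3,140 = €628. Cost to member: €628. OOP to date €4,037.20.
Claim 3 — €1,300: 20% coinsurance on €1,300 = €260. Member owes €260 (running OOP €4,297.20).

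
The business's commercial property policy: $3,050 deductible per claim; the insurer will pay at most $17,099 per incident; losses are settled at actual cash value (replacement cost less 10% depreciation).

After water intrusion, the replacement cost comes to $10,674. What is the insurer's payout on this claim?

$6,556.60

Actual cash value after 10% depreciation: $10,674 × 90% = $9,606.60.
After the deductible, $9,606.60 − $3,050 = $6,556.60 remains.
That's under the $17,099 cap, so the insurer reimburses the full $6,556.60.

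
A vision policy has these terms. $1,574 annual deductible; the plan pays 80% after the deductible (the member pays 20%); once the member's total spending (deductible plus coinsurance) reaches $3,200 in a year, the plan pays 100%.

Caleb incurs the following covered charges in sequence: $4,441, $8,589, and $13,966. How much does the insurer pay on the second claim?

#1 ($4,441): $1,574 to deductible, leaving $2,867; coinsurance $2,867 × 20% = $573.40. Member pays $2,147.40; OOP now $2,147.40. Plan pays $4,441 − $2,147.40 = $2,293.60.
#2 ($8,589): 20% coinsurance on $8,589 = $1,717.80. OOP would hit $3,865.20 > $3,200, so the cap limits the member to $3,200 − $2,147.40 = $1,052.60. Plan pays $8,589 − $1,052.60 = $7,536.40.

$7,536.40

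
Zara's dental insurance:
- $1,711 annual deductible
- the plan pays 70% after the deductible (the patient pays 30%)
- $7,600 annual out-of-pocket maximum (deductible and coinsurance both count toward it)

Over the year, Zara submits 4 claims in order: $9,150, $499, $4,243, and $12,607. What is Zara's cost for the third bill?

$1,272.90

Claim 1 ($9,150): $1,711 finishes the deductible; $7,439 goes to coinsurance; patient's 30% is $2,231.70. Patient owes $3,942.70 (running OOP $3,942.70).
Claim 2 ($499): deductible already satisfied, so patient's share is 30% × $499 = $149.70. Patient pays $149.70; OOP now $4,092.40.
Claim 3 ($4,243): deductible met; 30% of $4,243 = $1,272.90. Patient pays $1,272.90; OOP now $5,365.30.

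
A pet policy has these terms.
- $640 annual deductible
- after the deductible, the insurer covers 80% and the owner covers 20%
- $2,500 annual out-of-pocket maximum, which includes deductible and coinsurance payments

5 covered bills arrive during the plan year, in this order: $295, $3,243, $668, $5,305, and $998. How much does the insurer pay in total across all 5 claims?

$8,009

Bill 1, $295: entire amount goes to the deductible. Owner owes $295 (running OOP $295). Plan pays $295 − $295 = $0.
Bill 2, $3,243: deductible takes $345, $2,898 remains; 20% of $2,898 = $579.60. Owner owes $924.60 (running OOP $1,219.60). Plan pays $3,243 − $924.60 = $2,318.40.
Bill 3, $668: deductible already satisfied, so owner's share is 20% × $668 = $133.60. Owner owes $133.60 (running OOP $1,353.20). Insurer: $668 − $133.60 = $534.40.
Bill 4, $5,305: deductible met; 20% of $5,305 = $1,061. Cost to owner: $1,061. OOP to date $2,414.20. Insurer: $5,305 − $1,061 = $4,244.
Bill 5, $998: 20% coinsurance on $998 = $199.60. Adding that to $2,414.20 gives $2,613.80, past the $2,500 cap; owner pays only $2,500 − $2,414.20 = $85.80. Plan pays $998 − $85.80 = $912.20.
Insurer total = bills − owner's total = $10,509 − $2,500 = $8,009.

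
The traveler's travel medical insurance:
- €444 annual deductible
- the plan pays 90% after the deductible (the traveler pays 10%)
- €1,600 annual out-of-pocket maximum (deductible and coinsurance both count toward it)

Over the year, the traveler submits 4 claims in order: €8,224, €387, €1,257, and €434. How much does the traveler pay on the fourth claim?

€43.40

Bill 1, €8,224: deductible takes €444, €7,780 remains; 10% of €7,780 = €778. Traveler owes €1,222 (running OOP €1,222).
Bill 2, €387: 10% coinsurance on €387 = €38.70. Traveler pays €38.70; OOP now €1,260.70.
Bill 3, €1,257: deductible already satisfied, so traveler's share is 10% × €1,257 = €125.70. Traveler pays €125.70; OOP now €1,386.40.
Bill 4, €434: 10% coinsurance on €434 = €43.40. Traveler pays €43.40; OOP now €1,429.80.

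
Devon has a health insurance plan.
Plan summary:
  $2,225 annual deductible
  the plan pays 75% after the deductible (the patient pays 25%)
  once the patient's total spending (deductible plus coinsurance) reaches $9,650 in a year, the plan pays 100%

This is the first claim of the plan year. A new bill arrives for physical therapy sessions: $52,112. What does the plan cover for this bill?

Nothing has been paid toward the $2,225 deductible, so the first $2,225 of this charge is applied there.
After the $2,225 deductible portion, $52,112 − $2,225 = $49,887 is subject to coinsurance.
25% of $49,887 = $12,471.75 falls to the patient.
Patient responsibility before any cap: $2,225 + $12,471.75 = $14,696.75.
That would bring total out-of-pocket to $14,696.75, past the $9,650 cap. The patient is capped at $9,650 − $0 = $9,650 on this claim.
The plan picks up $52,112 − $9,650 = $42,462.

$42,462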